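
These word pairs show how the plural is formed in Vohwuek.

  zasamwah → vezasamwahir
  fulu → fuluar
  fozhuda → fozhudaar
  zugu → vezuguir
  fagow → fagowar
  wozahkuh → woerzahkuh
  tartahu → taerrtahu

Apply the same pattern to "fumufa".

fulu and zugu both end in -u yet inflect differently (fuluar, vezuguir), so the final letter is not what conditions the rule; the first letter is.
"fumufa" begins with f-. The stems beginning with f- (fozhuda → fozhudaar, fulu → fuluar, fagow → fagowar) add -ar.
The other patterns: stems beginning with z- add ve- … -ir around the stem; stems beginning with t- or w- insert -er- after the first vowel.
So fumufa → fumufaar.

fumufaar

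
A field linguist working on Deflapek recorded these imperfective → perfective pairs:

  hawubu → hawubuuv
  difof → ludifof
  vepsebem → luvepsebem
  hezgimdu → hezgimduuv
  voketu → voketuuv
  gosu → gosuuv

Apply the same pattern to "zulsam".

voketu and vepsebem both begin with v- yet inflect differently (voketuuv, luvepsebem), so the first letter is not what conditions the rule; the final letter is.
"zulsam" ends in -m. The one such stem in the data (vepsebem → luvepsebem) adds the prefix lu-, so the same rule applies.
The other pattern: stems ending in -u add -uv.
So zulsam → luzulsam.

luzulsam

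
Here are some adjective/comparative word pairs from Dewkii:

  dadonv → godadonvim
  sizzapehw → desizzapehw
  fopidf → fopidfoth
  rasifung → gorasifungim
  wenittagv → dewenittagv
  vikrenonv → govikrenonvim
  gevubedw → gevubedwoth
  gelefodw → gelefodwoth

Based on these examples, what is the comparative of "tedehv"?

detedehv

"tedehv" has second-to-last letter 'h'. The one such stem in the data (sizzapehw → desizzapehw) adds the prefix de-, so the same rule applies.
So tedehv → detedehv.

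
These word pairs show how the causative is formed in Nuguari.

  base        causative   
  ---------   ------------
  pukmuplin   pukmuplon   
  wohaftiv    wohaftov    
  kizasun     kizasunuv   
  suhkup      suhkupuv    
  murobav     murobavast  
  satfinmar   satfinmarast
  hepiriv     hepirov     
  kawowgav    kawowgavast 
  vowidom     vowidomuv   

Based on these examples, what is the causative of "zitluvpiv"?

"zitluvpiv" has last vowel 'i'. The stems whose last vowel is 'i' (wohaftiv → wohaftov, pukmuplin → pukmuplon, hepiriv → hepirov) change the last vowel to 'o'.
The other patterns: stems whose last vowel is 'a' add -ast; stems whose last vowel is 'o' or 'u' add -uv.
So zitluvpiv → zitluvpov.

zitluvpov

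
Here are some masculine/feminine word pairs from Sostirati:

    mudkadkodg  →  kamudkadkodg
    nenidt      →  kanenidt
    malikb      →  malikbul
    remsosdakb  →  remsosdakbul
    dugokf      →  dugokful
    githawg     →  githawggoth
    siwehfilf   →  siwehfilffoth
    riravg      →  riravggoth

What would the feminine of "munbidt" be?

"munbidt" has second-to-last letter 'd'. The stems whose second-to-last letter is 'd' (mudkadkodg → kamudkadkodg, nenidt → kanenidt) add the prefix ka-.
The other patterns: stems whose second-to-last letter is 'k' add -ul; stems whose second-to-last letter is 'l', 'v' or 'w' double the final consonant and add -oth.
So munbidt → kamunbidt.

kamunbidt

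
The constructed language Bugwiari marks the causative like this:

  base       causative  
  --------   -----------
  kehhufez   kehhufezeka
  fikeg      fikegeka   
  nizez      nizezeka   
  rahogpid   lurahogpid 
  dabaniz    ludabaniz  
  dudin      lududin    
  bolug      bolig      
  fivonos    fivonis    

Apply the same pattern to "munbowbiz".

kehhufez and dabaniz both end in -z yet inflect differently (kehhufezeka, ludabaniz), so the final letter is not what conditions the rule; the last vowel is.
"munbowbiz" has last vowel 'i'. The stems whose last vowel is 'i' (rahogpid → lurahogpid, dabaniz → ludabaniz, dudin → lududin) add the prefix lu-.
The other patterns: stems whose last vowel is 'e' add -eka; stems whose last vowel is 'o' or 'u' change the last vowel to 'i'.
So munbowbiz → lumunbowbiz.

lumunbowbiz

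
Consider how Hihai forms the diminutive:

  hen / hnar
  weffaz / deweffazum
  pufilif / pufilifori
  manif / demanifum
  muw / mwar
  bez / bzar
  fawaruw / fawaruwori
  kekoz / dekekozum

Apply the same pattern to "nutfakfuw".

nutfakfuwori

"nutfakfuw" has 3 vowels. The stems with 3 vowels (fawaruw → fawaruwori, pufilif → pufilifori) add -ori.
So nutfakfuw → nutfakfuwori.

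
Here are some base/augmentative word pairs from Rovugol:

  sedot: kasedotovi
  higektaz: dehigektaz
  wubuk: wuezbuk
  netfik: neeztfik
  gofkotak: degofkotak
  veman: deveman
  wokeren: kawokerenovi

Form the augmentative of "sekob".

kasekobovi

gofkotak and netfik both end in -k yet inflect differently (degofkotak, neeztfik), so the final letter is not what conditions the rule; the last vowel is.
"sekob" has last vowel 'o'. The one such stem in the data (sedot → kasedotovi) adds ka- … -ovi around the stem, so the same rule applies.
So sekob → kasekobovi.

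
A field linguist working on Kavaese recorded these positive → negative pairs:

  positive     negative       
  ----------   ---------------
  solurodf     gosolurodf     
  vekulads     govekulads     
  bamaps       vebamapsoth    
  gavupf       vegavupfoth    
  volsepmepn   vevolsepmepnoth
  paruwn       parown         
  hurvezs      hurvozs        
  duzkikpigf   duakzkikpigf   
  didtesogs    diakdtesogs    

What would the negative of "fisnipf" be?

vefisnipfoth

"fisnipf" has second-to-last letter 'p'. The stems whose second-to-last letter is 'p' (bamaps → vebamapsoth, gavupf → vegavupfoth, volsepmepn → vevolsepmepnoth) add ve- … -oth around the stem.
So fisnipf → vefisnipfoth.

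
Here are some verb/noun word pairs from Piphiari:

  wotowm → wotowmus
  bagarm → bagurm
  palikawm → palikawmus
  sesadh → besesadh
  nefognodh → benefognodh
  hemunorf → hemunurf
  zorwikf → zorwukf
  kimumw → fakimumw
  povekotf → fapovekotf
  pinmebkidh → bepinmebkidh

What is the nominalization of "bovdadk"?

povekotf and zorwikf both end in -f yet inflect differently (fapovekotf, zorwukf), so the final letter is not what conditions the rule; the second-to-last letter is.
"bovdadk" has second-to-last letter 'd'. The stems whose second-to-last letter is 'd' (nefognodh → benefognodh, sesadh → besesadh, pinmebkidh → bepinmebkidh) add the prefix be-.
So bovdadk → bebovdadk.

bebovdadk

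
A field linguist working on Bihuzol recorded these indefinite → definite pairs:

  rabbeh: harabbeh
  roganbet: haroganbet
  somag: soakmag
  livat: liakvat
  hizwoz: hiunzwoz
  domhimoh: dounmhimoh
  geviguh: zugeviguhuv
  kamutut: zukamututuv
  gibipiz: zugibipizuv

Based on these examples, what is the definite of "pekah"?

roganbet and livat both end in -t yet inflect differently (haroganbet, liakvat), so the final letter is not what conditions the rule; the last vowel is.
"pekah" has last vowel 'a'. The stems whose last vowel is 'a' (somag → soakmag, livat → liakvat) insert -ak- after the first vowel.
The other patterns: stems whose last vowel is 'e' add the prefix ha-; stems whose last vowel is 'o' insert -un- after the first vowel; stems whose last vowel is 'i' or 'u' add zu- … -uv around the stem.
So pekah → peakkah.

peakkah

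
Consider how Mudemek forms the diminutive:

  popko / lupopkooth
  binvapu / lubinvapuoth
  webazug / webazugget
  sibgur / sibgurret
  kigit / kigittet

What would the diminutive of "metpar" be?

metparret

binvapu and webazug both have last vowel 'u' yet inflect differently (lubinvapuoth, webazugget), so the last vowel is not what conditions the rule; whether the stem ends in a vowel or a consonant is.
"metpar" ends in a consonant. The stems ending in a consonant (webazug → webazugget, sibgur → sibgurret, kigit → kigittet) double the final consonant and add -et.
So metpar → metparret.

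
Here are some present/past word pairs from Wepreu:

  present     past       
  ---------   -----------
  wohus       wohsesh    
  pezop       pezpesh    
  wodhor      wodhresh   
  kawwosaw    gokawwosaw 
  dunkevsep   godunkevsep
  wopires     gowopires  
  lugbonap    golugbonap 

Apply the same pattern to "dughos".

dughsesh

pezop and dunkevsep both end in -p yet inflect differently (pezpesh, godunkevsep), so the final letter is not what conditions the rule; the number of vowels is.
"dughos" has 2 vowels. The stems with 2 vowels (wohus → wohsesh, pezop → pezpesh, wodhor → wodhresh) delete the last vowel and add -esh.
The other pattern: stems with 3 vowels add the prefix go-.
So dughos → dughsesh.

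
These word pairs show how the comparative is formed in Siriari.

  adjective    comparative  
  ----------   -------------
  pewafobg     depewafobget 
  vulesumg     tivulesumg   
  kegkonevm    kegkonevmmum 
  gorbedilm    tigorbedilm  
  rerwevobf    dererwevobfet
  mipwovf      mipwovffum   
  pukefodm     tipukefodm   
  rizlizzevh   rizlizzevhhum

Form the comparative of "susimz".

rerwevobf and mipwovf both end in -f yet inflect differently (dererwevobfet, mipwovffum), so the final letter is not what conditions the rule; the second-to-last letter is.
"susimz" has second-to-last letter 'm'. The one such stem in the data (vulesumg → tivulesumg) adds the prefix ti-, so the same rule applies.
The other patterns: stems whose second-to-last letter is 'b' add de- … -et around the stem; stems whose second-to-last letter is 'v' double the final consonant and add -um.
So susimz → tisusimz.

tisusimz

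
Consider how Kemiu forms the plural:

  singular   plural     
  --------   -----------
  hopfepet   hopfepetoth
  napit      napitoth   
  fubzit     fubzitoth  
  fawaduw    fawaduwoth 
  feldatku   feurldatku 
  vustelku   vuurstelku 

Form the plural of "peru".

peurru

vustelku and fawaduw both have last vowel 'u' yet inflect differently (vuurstelku, fawaduwoth), so the last vowel is not what conditions the rule; the final letter is.
"peru" ends in -u. The stems ending in -u (vustelku → vuurstelku, feldatku → feurldatku) insert -ur- after the first vowel.
So peru → peurru.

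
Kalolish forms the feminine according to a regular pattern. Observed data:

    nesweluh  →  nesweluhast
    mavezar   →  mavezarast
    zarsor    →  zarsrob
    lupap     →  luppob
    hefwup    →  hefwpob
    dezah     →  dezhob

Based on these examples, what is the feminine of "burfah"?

burfhob

mavezar and zarsor both end in -r yet inflect differently (mavezarast, zarsrob), so the final letter is not what conditions the rule; the number of vowels is.
"burfah" has 2 vowels. The stems with 2 vowels (zarsor → zarsrob, lupap → luppob, hefwup → hefwpob) delete the last vowel and add -ob.
The other pattern: stems with 3 vowels add -ast.
So burfah → burfhob.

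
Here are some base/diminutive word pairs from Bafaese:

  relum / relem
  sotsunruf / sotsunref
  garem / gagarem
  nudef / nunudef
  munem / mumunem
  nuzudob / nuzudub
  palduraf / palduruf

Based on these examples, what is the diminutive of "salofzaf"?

relum and garem both end in -m yet inflect differently (relem, gagarem), so the final letter is not what conditions the rule; the last vowel is.
"salofzaf" has last vowel 'a'. The one such stem in the data (palduraf → palduruf) changes the last vowel to 'u' (as does nuzudob), so the same rule applies.
So salofzaf → salofzuf.

salofzuf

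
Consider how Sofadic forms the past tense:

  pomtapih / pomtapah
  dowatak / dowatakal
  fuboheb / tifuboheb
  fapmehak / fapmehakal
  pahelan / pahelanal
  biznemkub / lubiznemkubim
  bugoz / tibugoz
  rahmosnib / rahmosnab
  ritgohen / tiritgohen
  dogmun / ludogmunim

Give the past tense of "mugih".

pahelan and dogmun both end in -n yet inflect differently (pahelanal, ludogmunim), so the final letter is not what conditions the rule; the last vowel is.
"mugih" has last vowel 'i'. The stems whose last vowel is 'i' (rahmosnib → rahmosnab, pomtapih → pomtapah) change the last vowel to 'a'.
The other patterns: stems whose last vowel is 'a' add -al; stems whose last vowel is 'u' add lu- … -im around the stem; stems whose last vowel is 'e' or 'o' add the prefix ti-.
So mugih → mugah.

mugah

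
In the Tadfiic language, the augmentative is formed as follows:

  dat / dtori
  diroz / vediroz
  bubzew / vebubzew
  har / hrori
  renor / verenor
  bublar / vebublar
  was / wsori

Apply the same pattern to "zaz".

bublar and har both end in -r yet inflect differently (vebublar, hrori), so the final letter is not what conditions the rule; the number of vowels is.
"zaz" has 1 vowel. The stems with 1 vowel (har → hrori, was → wsori, dat → dtori) delete the last vowel and add -ori.
So zaz → zzori.

zzori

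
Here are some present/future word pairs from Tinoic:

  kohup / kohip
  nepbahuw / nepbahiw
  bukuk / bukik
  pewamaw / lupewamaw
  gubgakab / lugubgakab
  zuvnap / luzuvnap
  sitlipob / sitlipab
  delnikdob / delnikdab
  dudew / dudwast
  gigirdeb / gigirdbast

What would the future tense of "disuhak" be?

ludisuhak

nepbahuw and pewamaw both end in -w yet inflect differently (nepbahiw, lupewamaw), so the final letter is not what conditions the rule; the last vowel is.
"disuhak" has last vowel 'a'. The stems whose last vowel is 'a' (pewamaw → lupewamaw, gubgakab → lugubgakab, zuvnap → luzuvnap) add the prefix lu-.
So disuhak → ludisuhak.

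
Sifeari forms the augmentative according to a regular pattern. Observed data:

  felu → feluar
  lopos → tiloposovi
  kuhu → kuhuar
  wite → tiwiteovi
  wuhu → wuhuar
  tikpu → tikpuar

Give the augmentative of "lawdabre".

tilawdabreovi

wuhu and wite both begin with w- yet inflect differently (wuhuar, tiwiteovi), so the first letter is not what conditions the rule; the final letter is.
"lawdabre" ends in -e. The one such stem in the data (wite → tiwiteovi) adds ti- … -ovi around the stem, so the same rule applies.
So lawdabre → tilawdabreovi.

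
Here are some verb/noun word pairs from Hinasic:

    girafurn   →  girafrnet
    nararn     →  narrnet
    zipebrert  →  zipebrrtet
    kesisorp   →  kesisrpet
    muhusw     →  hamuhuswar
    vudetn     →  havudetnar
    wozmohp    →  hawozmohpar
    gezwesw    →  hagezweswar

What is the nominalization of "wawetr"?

hawawetrar

"wawetr" has second-to-last letter 't'. The one such stem in the data (vudetn → havudetnar) adds ha- … -ar around the stem, so the same rule applies.
So wawetr → hawawetrar.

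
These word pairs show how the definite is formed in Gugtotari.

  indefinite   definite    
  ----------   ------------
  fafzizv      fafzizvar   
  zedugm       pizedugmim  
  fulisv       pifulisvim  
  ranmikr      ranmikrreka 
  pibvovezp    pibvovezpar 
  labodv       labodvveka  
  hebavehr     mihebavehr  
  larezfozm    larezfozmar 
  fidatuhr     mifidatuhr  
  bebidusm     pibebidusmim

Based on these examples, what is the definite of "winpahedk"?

"winpahedk" has second-to-last letter 'd'. The one such stem in the data (labodv → labodvveka) doubles the final consonant and adds -eka (as does ranmikr), so the same rule applies.
The other patterns: stems whose second-to-last letter is 'g' or 's' add pi- … -im around the stem; stems whose second-to-last letter is 'h' add the prefix mi-; stems whose second-to-last letter is 'z' add -ar.
So winpahedk → winpahedkkeka.

winpahedkkeka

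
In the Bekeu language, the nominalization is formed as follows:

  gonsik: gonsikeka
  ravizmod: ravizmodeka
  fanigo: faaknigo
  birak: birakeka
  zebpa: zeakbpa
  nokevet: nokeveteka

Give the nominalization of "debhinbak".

debhinbakeka

ravizmod and fanigo both have last vowel 'o' yet inflect differently (ravizmodeka, faaknigo), so the last vowel is not what conditions the rule; whether the stem ends in a vowel or a consonant is.
"debhinbak" ends in a consonant. The stems ending in a consonant (gonsik → gonsikeka, nokevet → nokeveteka, birak → birakeka) add -eka.
The other pattern: stems ending in a vowel insert -ak- after the first vowel.
So debhinbak → debhinbakeka.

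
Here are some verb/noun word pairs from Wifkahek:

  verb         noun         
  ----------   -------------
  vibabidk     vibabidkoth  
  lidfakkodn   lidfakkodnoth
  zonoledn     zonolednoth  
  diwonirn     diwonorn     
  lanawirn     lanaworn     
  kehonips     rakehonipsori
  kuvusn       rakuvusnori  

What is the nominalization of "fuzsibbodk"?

lidfakkodn and diwonirn both end in -n yet inflect differently (lidfakkodnoth, diwonorn), so the final letter is not what conditions the rule; the second-to-last letter is.
"fuzsibbodk" has second-to-last letter 'd'. The stems whose second-to-last letter is 'd' (vibabidk → vibabidkoth, lidfakkodn → lidfakkodnoth, zonoledn → zonolednoth) add -oth.
So fuzsibbodk → fuzsibbodkoth.

fuzsibbodkoth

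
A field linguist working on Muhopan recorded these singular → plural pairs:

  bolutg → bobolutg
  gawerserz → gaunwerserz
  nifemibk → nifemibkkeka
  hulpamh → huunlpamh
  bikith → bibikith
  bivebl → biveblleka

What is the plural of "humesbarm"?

bikith and hulpamh both end in -h yet inflect differently (bibikith, huunlpamh), so the final letter is not what conditions the rule; the second-to-last letter is.
"humesbarm" has second-to-last letter 'r'. The one such stem in the data (gawerserz → gaunwerserz) inserts -un- after the first vowel (as does hulpamh), so the same rule applies.
The other patterns: stems whose second-to-last letter is 'b' double the final consonant and add -eka; stems whose second-to-last letter is 't' repeat the first consonant+vowel as a prefix.
So humesbarm → huunmesbarm.

huunmesbarm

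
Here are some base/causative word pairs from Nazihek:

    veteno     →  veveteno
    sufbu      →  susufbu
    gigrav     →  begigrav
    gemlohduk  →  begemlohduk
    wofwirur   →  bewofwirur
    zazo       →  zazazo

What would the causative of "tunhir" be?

betunhir

"tunhir" ends in a consonant. The stems ending in a consonant (gemlohduk → begemlohduk, gigrav → begigrav, wofwirur → bewofwirur) add the prefix be-.
The other pattern: stems ending in a vowel repeat the first consonant+vowel as a prefix.
So tunhir → betunhir.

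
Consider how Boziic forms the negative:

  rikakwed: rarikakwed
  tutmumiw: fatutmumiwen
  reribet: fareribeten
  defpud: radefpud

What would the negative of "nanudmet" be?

fananudmeten

rikakwed and reribet both have last vowel 'e' yet inflect differently (rarikakwed, fareribeten), so the last vowel is not what conditions the rule; the final letter is.
"nanudmet" ends in -t. The one such stem in the data (reribet → fareribeten) adds fa- … -en around the stem, so the same rule applies.
So nanudmet → fananudmeten.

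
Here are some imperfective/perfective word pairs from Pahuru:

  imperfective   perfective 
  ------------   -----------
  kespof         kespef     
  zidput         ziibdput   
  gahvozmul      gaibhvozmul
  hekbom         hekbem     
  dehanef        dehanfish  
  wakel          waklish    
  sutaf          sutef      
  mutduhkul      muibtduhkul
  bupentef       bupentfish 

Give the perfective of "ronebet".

mutduhkul and wakel both end in -l yet inflect differently (muibtduhkul, waklish), so the final letter is not what conditions the rule; the last vowel is.
"ronebet" has last vowel 'e'. The stems whose last vowel is 'e' (wakel → waklish, bupentef → bupentfish, dehanef → dehanfish) delete the last vowel and add -ish.
The other patterns: stems whose last vowel is 'u' insert -ib- after the first vowel; stems whose last vowel is 'a' or 'o' change the last vowel to 'e'.
So ronebet → ronebtish.

ronebtish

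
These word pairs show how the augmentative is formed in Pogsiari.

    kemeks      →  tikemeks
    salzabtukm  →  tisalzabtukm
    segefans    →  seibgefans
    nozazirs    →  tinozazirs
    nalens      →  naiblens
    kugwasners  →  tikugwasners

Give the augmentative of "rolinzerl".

nalens and nozazirs both end in -s yet inflect differently (naiblens, tinozazirs), so the final letter is not what conditions the rule; the second-to-last letter is.
"rolinzerl" has second-to-last letter 'r'. The stems whose second-to-last letter is 'r' (nozazirs → tinozazirs, kugwasners → tikugwasners) add the prefix ti-.
The other pattern: stems whose second-to-last letter is 'n' insert -ib- after the first vowel.
So rolinzerl → tirolinzerl.

tirolinzerl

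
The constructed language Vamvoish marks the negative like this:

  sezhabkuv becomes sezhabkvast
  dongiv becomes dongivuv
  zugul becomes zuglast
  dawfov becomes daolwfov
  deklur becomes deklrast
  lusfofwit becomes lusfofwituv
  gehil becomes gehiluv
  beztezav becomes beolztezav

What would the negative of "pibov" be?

gehil and zugul both end in -l yet inflect differently (gehiluv, zuglast), so the final letter is not what conditions the rule; the last vowel is.
"pibov" has last vowel 'o'. The one such stem in the data (dawfov → daolwfov) inserts -ol- after the first vowel (as does beztezav), so the same rule applies.
So pibov → piolbov.

piolbov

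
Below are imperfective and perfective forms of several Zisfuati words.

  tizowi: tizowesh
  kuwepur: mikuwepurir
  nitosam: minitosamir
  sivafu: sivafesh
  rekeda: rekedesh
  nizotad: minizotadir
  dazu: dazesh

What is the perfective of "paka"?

pakesh

rekeda and nitosam both have last vowel 'a' yet inflect differently (rekedesh, minitosamir), so the last vowel is not what conditions the rule; whether the stem ends in a vowel or a consonant is.
"paka" ends in a vowel. The stems ending in a vowel (rekeda → rekedesh, dazu → dazesh, tizowi → tizowesh) drop the final letter and add -esh.
So paka → pakesh.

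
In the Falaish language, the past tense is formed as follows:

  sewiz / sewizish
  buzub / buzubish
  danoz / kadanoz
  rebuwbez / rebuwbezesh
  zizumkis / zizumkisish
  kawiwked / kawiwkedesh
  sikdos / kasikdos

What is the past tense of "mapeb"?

danoz and rebuwbez both end in -z yet inflect differently (kadanoz, rebuwbezesh), so the final letter is not what conditions the rule; the last vowel is.
"mapeb" has last vowel 'e'. The stems whose last vowel is 'e' (kawiwked → kawiwkedesh, rebuwbez → rebuwbezesh) add -esh.
So mapeb → mapebesh.

mapebesh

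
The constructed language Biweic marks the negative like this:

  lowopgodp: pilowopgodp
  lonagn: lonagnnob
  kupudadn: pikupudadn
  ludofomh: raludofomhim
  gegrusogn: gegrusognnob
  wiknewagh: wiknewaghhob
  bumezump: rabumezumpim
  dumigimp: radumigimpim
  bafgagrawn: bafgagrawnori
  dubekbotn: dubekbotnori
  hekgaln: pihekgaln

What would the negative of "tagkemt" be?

dubekbotn and gegrusogn both end in -n yet inflect differently (dubekbotnori, gegrusognnob), so the final letter is not what conditions the rule; the second-to-last letter is.
"tagkemt" has second-to-last letter 'm'. The stems whose second-to-last letter is 'm' (ludofomh → raludofomhim, dumigimp → radumigimpim, bumezump → rabumezumpim) add ra- … -im around the stem.
So tagkemt → ratagkemtim.

ratagkemtim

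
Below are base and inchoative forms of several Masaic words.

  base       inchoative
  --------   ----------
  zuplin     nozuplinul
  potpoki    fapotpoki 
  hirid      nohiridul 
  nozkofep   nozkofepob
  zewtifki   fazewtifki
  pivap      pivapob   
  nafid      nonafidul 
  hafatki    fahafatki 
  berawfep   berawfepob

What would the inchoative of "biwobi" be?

fabiwobi

zuplin and zewtifki both have last vowel 'i' yet inflect differently (nozuplinul, fazewtifki), so the last vowel is not what conditions the rule; the final letter is.
"biwobi" ends in -i. The stems ending in -i (zewtifki → fazewtifki, potpoki → fapotpoki, hafatki → fahafatki) add the prefix fa-.
The other patterns: stems ending in -p add -ob; stems ending in -d or -n add no- … -ul around the stem.
So biwobi → fabiwobi.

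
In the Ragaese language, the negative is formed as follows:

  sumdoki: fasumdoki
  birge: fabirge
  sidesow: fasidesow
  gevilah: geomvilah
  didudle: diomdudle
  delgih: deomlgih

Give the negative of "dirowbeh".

diomrowbeh

didudle and birge both end in -e yet inflect differently (diomdudle, fabirge), so the final letter is not what conditions the rule; the first letter is.
"dirowbeh" begins with d-. The stems beginning with d- (delgih → deomlgih, didudle → diomdudle) insert -om- after the first vowel.
So dirowbeh → diomrowbeh.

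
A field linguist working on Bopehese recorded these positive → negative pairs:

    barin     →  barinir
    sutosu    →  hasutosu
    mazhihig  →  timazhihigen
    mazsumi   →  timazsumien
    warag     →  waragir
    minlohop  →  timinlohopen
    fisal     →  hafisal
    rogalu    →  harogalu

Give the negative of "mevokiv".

"mevokiv" begins with m-. The stems beginning with m- (mazhihig → timazhihigen, mazsumi → timazsumien, minlohop → timinlohopen) add ti- … -en around the stem.
The other patterns: stems beginning with b- or w- add -ir; stems beginning with f-, r- or s- add the prefix ha-.
So mevokiv → timevokiven.

timevokiven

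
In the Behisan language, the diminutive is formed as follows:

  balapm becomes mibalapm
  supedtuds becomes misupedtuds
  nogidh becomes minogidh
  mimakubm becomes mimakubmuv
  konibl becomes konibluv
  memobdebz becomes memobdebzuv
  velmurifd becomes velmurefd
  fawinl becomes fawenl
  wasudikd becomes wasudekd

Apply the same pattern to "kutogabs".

kutogabsuv

"kutogabs" has second-to-last letter 'b'. The stems whose second-to-last letter is 'b' (mimakubm → mimakubmuv, konibl → konibluv, memobdebz → memobdebzuv) add -uv.
The other patterns: stems whose second-to-last letter is 'd' or 'p' add the prefix mi-; stems whose second-to-last letter is 'f', 'k' or 'n' change the last vowel to 'e'.
So kutogabs → kutogabsuv.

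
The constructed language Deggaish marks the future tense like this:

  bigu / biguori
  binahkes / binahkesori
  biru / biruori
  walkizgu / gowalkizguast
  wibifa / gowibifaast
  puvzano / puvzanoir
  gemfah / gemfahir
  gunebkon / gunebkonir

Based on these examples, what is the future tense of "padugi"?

padugiir

bigu and walkizgu both end in -u yet inflect differently (biguori, gowalkizguast), so the final letter is not what conditions the rule; the first letter is.
"padugi" begins with p-. The one such stem in the data (puvzano → puvzanoir) adds -ir, so the same rule applies.
The other patterns: stems beginning with b- add -ori; stems beginning with w- add go- … -ast around the stem.
So padugi → padugiir.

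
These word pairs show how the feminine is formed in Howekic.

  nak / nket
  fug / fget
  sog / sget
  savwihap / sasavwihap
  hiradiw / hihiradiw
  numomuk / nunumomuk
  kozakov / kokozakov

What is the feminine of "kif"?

kfet

"kif" has 1 vowel. The stems with 1 vowel (fug → fget, sog → sget, nak → nket) delete the last vowel and add -et.
The other pattern: stems with 3 vowels repeat the first consonant+vowel as a prefix.
So kif → kfet.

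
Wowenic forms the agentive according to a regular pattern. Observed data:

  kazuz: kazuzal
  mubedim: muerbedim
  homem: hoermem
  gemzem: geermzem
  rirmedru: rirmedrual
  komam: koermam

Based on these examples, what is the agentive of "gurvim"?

guerrvim

komam and kazuz both begin with k- yet inflect differently (koermam, kazuzal), so the first letter is not what conditions the rule; the final letter is.
"gurvim" ends in -m. The stems ending in -m (mubedim → muerbedim, homem → hoermem, komam → koermam) insert -er- after the first vowel.
So gurvim → guerrvim.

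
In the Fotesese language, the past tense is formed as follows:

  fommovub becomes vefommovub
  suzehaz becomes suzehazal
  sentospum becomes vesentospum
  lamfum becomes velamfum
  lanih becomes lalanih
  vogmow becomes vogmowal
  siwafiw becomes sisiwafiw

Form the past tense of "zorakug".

vezorakug

siwafiw and vogmow both end in -w yet inflect differently (sisiwafiw, vogmowal), so the final letter is not what conditions the rule; the last vowel is.
"zorakug" has last vowel 'u'. The stems whose last vowel is 'u' (fommovub → vefommovub, lamfum → velamfum, sentospum → vesentospum) add the prefix ve-.
So zorakug → vezorakug.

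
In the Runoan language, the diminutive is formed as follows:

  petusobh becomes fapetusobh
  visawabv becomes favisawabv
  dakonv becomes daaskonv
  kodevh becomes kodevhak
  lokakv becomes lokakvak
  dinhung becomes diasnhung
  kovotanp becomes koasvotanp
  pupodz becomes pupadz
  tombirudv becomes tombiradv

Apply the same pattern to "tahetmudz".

tahetmadz

dakonv and visawabv both end in -v yet inflect differently (daaskonv, favisawabv), so the final letter is not what conditions the rule; the second-to-last letter is.
"tahetmudz" has second-to-last letter 'd'. The stems whose second-to-last letter is 'd' (tombirudv → tombiradv, pupodz → pupadz) change the last vowel to 'a'.
So tahetmudz → tahetmadz.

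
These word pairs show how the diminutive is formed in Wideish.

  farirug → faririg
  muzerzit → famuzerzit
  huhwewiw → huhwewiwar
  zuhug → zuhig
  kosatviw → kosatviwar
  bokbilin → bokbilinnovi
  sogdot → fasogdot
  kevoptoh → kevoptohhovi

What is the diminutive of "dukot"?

sogdot and kevoptoh both have last vowel 'o' yet inflect differently (fasogdot, kevoptohhovi), so the last vowel is not what conditions the rule; the final letter is.
"dukot" ends in -t. The stems ending in -t (sogdot → fasogdot, muzerzit → famuzerzit) add the prefix fa-.
The other patterns: stems ending in -h or -n double the final consonant and add -ovi; stems ending in -g change the last vowel to 'i'; stems ending in -w add -ar.
So dukot → fadukot.

fadukot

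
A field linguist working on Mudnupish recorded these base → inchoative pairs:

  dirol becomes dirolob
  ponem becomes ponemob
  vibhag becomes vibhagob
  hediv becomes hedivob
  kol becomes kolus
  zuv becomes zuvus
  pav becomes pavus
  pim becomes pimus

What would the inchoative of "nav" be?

navus

"nav" has 1 vowel. The stems with 1 vowel (kol → kolus, zuv → zuvus, pav → pavus) add -us.
The other pattern: stems with 2 vowels add -ob.
So nav → navus.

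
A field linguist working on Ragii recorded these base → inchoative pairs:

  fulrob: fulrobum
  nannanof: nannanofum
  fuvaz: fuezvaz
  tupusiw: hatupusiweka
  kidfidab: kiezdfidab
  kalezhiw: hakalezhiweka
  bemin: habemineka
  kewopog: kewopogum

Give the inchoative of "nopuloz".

nopulozum

fulrob and kidfidab both end in -b yet inflect differently (fulrobum, kiezdfidab), so the final letter is not what conditions the rule; the last vowel is.
"nopuloz" has last vowel 'o'. The stems whose last vowel is 'o' (nannanof → nannanofum, kewopog → kewopogum, fulrob → fulrobum) add -um.
So nopuloz → nopulozum.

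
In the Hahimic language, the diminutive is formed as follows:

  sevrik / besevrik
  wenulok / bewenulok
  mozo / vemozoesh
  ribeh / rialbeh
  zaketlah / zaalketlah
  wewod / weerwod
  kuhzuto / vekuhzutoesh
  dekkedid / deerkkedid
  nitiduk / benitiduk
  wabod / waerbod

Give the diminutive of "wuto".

kuhzuto and wabod both have last vowel 'o' yet inflect differently (vekuhzutoesh, waerbod), so the last vowel is not what conditions the rule; the final letter is.
"wuto" ends in -o. The stems ending in -o (kuhzuto → vekuhzutoesh, mozo → vemozoesh) add ve- … -esh around the stem.
The other patterns: stems ending in -h insert -al- after the first vowel; stems ending in -d insert -er- after the first vowel; stems ending in -k add the prefix be-.
So wuto → vewutoesh.

vewutoesh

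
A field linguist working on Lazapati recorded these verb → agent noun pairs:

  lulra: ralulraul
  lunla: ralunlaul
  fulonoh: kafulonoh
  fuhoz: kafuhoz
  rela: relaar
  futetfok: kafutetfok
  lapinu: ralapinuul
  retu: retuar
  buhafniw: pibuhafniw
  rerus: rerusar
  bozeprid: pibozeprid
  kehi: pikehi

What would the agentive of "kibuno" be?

pikibuno

rela and lulra both end in -a yet inflect differently (relaar, ralulraul), so the final letter is not what conditions the rule; the first letter is.
"kibuno" begins with k-. The one such stem in the data (kehi → pikehi) adds the prefix pi-, so the same rule applies.
The other patterns: stems beginning with r- add -ar; stems beginning with f- add the prefix ka-; stems beginning with l- add ra- … -ul around the stem.
So kibuno → pikibuno.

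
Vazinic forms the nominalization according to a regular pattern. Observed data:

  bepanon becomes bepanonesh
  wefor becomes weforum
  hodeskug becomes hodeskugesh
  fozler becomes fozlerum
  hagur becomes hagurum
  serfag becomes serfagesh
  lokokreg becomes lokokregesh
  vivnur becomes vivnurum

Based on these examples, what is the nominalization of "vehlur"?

wefor and bepanon both have last vowel 'o' yet inflect differently (weforum, bepanonesh), so the last vowel is not what conditions the rule; the final letter is.
"vehlur" ends in -r. The stems ending in -r (hagur → hagurum, vivnur → vivnurum, fozler → fozlerum) add -um.
So vehlur → vehlurum.

vehlurum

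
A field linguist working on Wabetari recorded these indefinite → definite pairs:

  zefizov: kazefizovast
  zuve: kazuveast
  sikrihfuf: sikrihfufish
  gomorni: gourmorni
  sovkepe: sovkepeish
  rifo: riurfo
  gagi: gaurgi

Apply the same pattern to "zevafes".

"zevafes" begins with z-. The stems beginning with z- (zuve → kazuveast, zefizov → kazefizovast) add ka- … -ast around the stem.
The other patterns: stems beginning with s- add -ish; stems beginning with g- or r- insert -ur- after the first vowel.
So zevafes → kazevafesast.

kazevafesast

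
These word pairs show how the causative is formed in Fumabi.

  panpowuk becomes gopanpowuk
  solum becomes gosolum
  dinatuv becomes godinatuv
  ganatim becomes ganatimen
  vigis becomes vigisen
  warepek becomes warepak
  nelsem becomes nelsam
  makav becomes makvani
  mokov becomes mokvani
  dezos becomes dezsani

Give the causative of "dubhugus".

godubhugus

solum and ganatim both end in -m yet inflect differently (gosolum, ganatimen), so the final letter is not what conditions the rule; the last vowel is.
"dubhugus" has last vowel 'u'. The stems whose last vowel is 'u' (panpowuk → gopanpowuk, solum → gosolum, dinatuv → godinatuv) add the prefix go-.
So dubhugus → godubhugus.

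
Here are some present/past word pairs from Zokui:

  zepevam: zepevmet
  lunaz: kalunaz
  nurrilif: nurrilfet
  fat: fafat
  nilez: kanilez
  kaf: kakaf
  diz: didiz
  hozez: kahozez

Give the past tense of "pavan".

kapavan

diz and lunaz both end in -z yet inflect differently (didiz, kalunaz), so the final letter is not what conditions the rule; the number of vowels is.
"pavan" has 2 vowels. The stems with 2 vowels (lunaz → kalunaz, hozez → kahozez, nilez → kanilez) add the prefix ka-.
The other patterns: stems with 1 vowel repeat the first consonant+vowel as a prefix; stems with 3 vowels delete the last vowel and add -et.
So pavan → kapavan.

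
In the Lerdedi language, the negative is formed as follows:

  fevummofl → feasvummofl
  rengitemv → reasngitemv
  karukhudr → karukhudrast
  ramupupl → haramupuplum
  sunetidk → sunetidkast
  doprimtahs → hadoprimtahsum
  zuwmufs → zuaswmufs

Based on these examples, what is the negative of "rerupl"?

fevummofl and ramupupl both end in -l yet inflect differently (feasvummofl, haramupuplum), so the final letter is not what conditions the rule; the second-to-last letter is.
"rerupl" has second-to-last letter 'p'. The one such stem in the data (ramupupl → haramupuplum) adds ha- … -um around the stem, so the same rule applies.
The other patterns: stems whose second-to-last letter is 'd' add -ast; stems whose second-to-last letter is 'f' or 'm' insert -as- after the first vowel.
So rerupl → hareruplum.

hareruplum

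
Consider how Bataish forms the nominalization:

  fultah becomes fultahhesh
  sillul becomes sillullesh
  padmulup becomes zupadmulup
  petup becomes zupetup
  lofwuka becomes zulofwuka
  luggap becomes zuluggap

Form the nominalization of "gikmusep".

"gikmusep" ends in -p. The stems ending in -p (padmulup → zupadmulup, petup → zupetup, luggap → zuluggap) add the prefix zu-.
So gikmusep → zugikmusep.

zugikmusep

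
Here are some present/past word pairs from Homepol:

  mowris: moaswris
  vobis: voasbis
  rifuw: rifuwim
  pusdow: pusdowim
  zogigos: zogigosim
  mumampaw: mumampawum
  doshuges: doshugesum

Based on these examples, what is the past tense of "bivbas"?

bivbasum

"bivbas" has last vowel 'a'. The one such stem in the data (mumampaw → mumampawum) adds -um, so the same rule applies.
So bivbas → bivbasum.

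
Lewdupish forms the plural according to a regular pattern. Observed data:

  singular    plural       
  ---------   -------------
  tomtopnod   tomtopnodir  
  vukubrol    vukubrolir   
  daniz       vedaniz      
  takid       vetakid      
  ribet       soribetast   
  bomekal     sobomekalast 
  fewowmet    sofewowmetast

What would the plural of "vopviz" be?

"vopviz" has last vowel 'i'. The stems whose last vowel is 'i' (daniz → vedaniz, takid → vetakid) add the prefix ve-.
So vopviz → vevopviz.

vevopviz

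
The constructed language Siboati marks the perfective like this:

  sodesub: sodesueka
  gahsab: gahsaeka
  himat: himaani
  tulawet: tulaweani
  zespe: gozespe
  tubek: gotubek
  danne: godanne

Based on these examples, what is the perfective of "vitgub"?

vitgueka

gahsab and himat both have last vowel 'a' yet inflect differently (gahsaeka, himaani), so the last vowel is not what conditions the rule; the final letter is.
"vitgub" ends in -b. The stems ending in -b (sodesub → sodesueka, gahsab → gahsaeka) drop the final letter and add -eka.
So vitgub → vitgueka.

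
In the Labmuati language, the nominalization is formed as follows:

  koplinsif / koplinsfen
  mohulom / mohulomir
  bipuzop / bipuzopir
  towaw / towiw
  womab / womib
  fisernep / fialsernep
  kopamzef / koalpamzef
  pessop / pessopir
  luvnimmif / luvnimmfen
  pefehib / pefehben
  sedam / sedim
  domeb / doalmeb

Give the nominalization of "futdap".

womab and domeb both end in -b yet inflect differently (womib, doalmeb), so the final letter is not what conditions the rule; the last vowel is.
"futdap" has last vowel 'a'. The stems whose last vowel is 'a' (womab → womib, towaw → towiw, sedam → sedim) change the last vowel to 'i'.
The other patterns: stems whose last vowel is 'e' insert -al- after the first vowel; stems whose last vowel is 'o' add -ir; stems whose last vowel is 'i' delete the last vowel and add -en.
So futdap → futdip.

futdip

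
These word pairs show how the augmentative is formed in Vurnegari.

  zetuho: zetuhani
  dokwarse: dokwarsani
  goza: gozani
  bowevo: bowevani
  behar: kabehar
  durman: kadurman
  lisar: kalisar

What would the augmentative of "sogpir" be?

behar and goza both have last vowel 'a' yet inflect differently (kabehar, gozani), so the last vowel is not what conditions the rule; whether the stem ends in a vowel or a consonant is.
"sogpir" ends in a consonant. The stems ending in a consonant (behar → kabehar, lisar → kalisar, durman → kadurman) add the prefix ka-.
The other pattern: stems ending in a vowel drop the final letter and add -ani.
So sogpir → kasogpir.

kasogpir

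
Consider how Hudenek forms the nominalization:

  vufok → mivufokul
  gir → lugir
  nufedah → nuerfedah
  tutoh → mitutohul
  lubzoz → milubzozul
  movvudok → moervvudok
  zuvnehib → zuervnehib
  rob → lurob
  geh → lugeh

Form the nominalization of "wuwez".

miwuwezul

geh and tutoh both end in -h yet inflect differently (lugeh, mitutohul), so the final letter is not what conditions the rule; the number of vowels is.
"wuwez" has 2 vowels. The stems with 2 vowels (lubzoz → milubzozul, tutoh → mitutohul, vufok → mivufokul) add mi- … -ul around the stem.
The other patterns: stems with 1 vowel add the prefix lu-; stems with 3 vowels insert -er- after the first vowel.
So wuwez → miwuwezul.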